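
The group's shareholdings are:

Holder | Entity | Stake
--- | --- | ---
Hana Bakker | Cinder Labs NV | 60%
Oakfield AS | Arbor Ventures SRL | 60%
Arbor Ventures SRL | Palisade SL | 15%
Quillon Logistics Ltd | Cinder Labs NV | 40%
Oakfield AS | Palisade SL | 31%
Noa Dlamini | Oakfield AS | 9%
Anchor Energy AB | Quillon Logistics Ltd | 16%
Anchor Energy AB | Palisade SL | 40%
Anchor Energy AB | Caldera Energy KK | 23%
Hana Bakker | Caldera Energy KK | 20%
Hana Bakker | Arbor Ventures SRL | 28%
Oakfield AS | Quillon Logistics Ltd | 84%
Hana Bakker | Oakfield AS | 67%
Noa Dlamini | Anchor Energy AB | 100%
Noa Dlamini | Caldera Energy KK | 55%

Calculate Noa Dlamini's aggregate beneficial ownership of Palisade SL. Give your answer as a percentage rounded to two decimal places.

Noa reaches Palisade along 3 paths.
Via Oakfield → Arbor: 9% × 60% × 15% = 0.81%.
Via Anchor: 100% × 40% = 40%.
Via Oakfield: 9% × 31% = 2.79%.
Total: 0.81% + 40% + 2.79% = 43.6%.
Rounded: 43.60%.

43.60%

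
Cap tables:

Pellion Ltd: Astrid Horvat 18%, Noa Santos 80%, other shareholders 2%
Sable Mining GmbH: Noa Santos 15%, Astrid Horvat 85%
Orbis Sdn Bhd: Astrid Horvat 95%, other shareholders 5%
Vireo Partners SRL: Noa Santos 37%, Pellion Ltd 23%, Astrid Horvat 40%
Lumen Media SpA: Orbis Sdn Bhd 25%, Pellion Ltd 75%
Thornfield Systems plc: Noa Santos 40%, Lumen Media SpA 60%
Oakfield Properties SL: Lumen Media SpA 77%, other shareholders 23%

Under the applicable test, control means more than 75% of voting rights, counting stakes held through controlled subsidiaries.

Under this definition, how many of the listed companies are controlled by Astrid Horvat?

Astrid holds 85% of Sable, so Astrid controls Sable.
Astrid holds 95% of Orbis, so Astrid controls Orbis.
No other company's threshold is met.
Astrid controls 2 companies.

2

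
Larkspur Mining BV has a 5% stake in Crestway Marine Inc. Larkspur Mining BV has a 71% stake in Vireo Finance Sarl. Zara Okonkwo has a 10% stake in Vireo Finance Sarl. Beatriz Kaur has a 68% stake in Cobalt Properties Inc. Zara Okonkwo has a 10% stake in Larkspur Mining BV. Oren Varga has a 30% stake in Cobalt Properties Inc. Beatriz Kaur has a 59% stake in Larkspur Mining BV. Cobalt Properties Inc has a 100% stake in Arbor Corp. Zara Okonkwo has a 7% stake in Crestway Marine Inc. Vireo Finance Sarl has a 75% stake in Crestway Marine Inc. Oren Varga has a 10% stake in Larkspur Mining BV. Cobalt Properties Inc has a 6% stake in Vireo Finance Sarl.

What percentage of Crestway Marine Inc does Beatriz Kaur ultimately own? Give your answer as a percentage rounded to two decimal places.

37.43%

Beatriz reaches Crestway along 3 paths.
Via Cobalt → Vireo: 68% × 6% × 75% = 3.06%.
Via Larkspur → Vireo: 59% × 71% × 75% = 31.4175%.
Via Larkspur: 59% × 5% = 2.95%.
Total: 3.06% + 31.4175% + 2.95% = 37.4275%.
Rounded: 37.43%.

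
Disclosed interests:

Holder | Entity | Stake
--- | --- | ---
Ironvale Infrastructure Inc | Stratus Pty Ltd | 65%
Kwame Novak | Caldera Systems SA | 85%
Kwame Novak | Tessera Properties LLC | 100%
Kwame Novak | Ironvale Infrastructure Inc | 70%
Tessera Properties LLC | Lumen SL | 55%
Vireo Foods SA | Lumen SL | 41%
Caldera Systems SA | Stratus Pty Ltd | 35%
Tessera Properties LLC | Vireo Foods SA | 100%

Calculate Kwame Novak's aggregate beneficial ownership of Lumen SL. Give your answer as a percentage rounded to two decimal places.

96.00%

Kwame reaches Lumen along 2 paths.
Via Tessera → Vireo: 100% × 100% × 41% = 41%.
Via Tessera: 100% × 55% = 55%.
Total: 41% + 55% = 96%.
Rounded: 96.00%.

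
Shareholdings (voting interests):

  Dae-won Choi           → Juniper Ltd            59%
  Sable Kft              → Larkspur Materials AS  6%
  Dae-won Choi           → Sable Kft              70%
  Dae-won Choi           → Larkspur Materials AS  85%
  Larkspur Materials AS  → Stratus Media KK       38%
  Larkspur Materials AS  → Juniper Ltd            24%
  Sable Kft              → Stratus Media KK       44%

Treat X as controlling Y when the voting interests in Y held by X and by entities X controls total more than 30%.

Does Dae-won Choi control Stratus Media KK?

Yes

Dae-won holds 70% of Sable, so Dae-won controls Sable.
Dae-won and Sable together hold 85% + 6% = 91% of Larkspur, so Dae-won controls Larkspur.
Sable and Larkspur together hold 44% + 38% = 82% of Stratus, so Dae-won controls Stratus.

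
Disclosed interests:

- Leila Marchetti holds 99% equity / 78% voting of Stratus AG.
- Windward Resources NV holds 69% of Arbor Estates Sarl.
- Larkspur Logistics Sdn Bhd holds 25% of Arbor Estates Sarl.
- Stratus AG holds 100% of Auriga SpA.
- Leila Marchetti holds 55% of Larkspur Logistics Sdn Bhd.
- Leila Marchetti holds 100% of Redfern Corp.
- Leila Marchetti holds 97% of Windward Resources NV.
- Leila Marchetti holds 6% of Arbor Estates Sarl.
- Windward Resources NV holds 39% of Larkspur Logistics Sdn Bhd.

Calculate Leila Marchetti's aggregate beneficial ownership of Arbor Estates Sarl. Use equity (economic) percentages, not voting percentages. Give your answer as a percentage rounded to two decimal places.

96.14%

Leila reaches Arbor along 4 paths.
Via Windward → Larkspur: 97% × 39% × 25% = 9.4575%.
Via Larkspur: 55% × 25% = 13.75%.
Via Windward: 97% × 69% = 66.93%.
Direct stake: 6% = 6%.
Total: 9.4575% + 13.75% + 66.93% + 6% = 96.1375%.
Rounded: 96.14%.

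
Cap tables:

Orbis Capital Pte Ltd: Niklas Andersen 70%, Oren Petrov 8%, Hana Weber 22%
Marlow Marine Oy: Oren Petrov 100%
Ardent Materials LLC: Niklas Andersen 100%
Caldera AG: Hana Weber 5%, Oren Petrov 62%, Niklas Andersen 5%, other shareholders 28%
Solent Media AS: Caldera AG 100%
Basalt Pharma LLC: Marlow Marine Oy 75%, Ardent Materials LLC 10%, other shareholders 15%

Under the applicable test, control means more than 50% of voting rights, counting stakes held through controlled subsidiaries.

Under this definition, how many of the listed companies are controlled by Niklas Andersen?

Niklas holds 70% of Orbis, so Niklas controls Orbis.
Niklas holds 100% of Ardent, so Niklas controls Ardent.
No other company's threshold is met.
Niklas controls 2 companies.

2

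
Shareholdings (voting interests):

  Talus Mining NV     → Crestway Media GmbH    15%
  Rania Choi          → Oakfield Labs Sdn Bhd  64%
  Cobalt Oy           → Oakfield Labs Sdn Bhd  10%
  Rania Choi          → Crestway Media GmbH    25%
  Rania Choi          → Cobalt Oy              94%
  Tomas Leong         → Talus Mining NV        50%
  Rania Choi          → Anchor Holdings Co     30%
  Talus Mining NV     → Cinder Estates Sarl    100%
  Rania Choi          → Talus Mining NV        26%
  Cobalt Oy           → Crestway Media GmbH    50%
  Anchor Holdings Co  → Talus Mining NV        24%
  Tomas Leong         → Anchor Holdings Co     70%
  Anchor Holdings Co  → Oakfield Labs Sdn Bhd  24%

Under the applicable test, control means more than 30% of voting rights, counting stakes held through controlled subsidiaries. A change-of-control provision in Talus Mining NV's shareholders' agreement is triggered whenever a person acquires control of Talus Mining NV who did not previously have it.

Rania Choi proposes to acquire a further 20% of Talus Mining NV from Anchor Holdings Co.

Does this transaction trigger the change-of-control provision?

The purchase adds only to Rania's holdings (Anchor's stake shrinks), so Rania is the only person who could newly come to control Talus.
Rania holds 94% of Cobalt, so Rania controls Cobalt.
Rania and Cobalt together hold 25% + 50% = 75% of Crestway, so Rania controls Crestway.
Rania and Cobalt together hold 64% + 10% = 74% of Oakfield, so Rania controls Oakfield.
In Talus, Rania's side holds only 26%, not > 30%.
So before the transaction, Rania does not control Talus.
After the purchase, Rania's direct stake in Talus rises to 26% + 20% = 46%, and Anchor's stake falls to 4%.
Rania holds 46% of Talus, so Rania controls Talus.
Rania did not control Talus before and does after, so the clause is triggered.

Yes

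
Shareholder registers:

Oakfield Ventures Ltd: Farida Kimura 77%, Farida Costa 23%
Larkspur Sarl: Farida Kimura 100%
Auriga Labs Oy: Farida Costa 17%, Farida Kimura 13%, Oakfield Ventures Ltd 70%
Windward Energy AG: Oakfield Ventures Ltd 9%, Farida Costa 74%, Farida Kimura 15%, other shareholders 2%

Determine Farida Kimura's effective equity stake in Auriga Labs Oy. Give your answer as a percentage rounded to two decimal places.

66.90%

Farida Kimura reaches Auriga along 2 paths.
Direct stake: 13% = 13%.
Via Oakfield: 77% × 70% = 53.9%.
Total: 13% + 53.9% = 66.9%.
Rounded: 66.90%.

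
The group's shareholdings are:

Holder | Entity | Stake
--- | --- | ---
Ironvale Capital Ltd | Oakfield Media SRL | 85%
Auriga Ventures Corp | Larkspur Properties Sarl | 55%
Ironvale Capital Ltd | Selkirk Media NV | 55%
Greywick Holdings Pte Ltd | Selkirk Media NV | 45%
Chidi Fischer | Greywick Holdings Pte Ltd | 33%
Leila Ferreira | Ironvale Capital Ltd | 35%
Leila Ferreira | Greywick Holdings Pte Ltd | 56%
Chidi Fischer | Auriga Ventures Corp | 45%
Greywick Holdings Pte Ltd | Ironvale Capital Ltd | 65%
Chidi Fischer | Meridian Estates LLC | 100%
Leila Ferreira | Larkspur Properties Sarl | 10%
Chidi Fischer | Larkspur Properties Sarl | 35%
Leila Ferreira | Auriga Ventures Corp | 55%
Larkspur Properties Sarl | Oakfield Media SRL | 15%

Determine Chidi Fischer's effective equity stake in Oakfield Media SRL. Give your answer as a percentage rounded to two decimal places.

27.20%

Chidi reaches Oakfield along 3 paths.
Via Greywick → Ironvale: 33% × 65% × 85% = 18.2325%.
Via Auriga → Larkspur: 45% × 55% × 15% = 3.7125%.
Via Larkspur: 35% × 15% = 5.25%.
Total: 18.2325% + 3.7125% + 5.25% = 27.195%.
Rounded: 27.20%.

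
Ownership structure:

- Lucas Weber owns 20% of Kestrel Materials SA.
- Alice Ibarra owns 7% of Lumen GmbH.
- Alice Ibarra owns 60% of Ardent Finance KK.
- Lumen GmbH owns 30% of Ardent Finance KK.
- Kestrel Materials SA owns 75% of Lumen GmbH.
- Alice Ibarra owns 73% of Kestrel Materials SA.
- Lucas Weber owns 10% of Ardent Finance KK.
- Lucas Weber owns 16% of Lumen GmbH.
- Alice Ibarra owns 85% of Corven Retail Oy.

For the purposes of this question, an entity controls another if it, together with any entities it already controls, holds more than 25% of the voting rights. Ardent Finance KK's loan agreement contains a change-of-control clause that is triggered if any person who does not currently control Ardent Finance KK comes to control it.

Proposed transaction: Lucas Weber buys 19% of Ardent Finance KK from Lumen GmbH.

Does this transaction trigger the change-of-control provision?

The purchase adds only to Lucas's holdings (Lumen's stake shrinks), so Lucas is the only person who could newly come to control Ardent.
Lucas's largest direct stake is 20% in Kestrel, which does not meet the threshold, so Lucas controls no company.
In Ardent, Lucas's side holds only 10%, not > 25%.
So before the transaction, Lucas does not control Ardent.
After the purchase, Lucas's direct stake in Ardent rises to 10% + 19% = 29%, and Lumen's stake falls to 11%.
Lucas holds 29% of Ardent, so Lucas controls Ardent.
Lucas did not control Ardent before and does after, so the clause is triggered.

Yes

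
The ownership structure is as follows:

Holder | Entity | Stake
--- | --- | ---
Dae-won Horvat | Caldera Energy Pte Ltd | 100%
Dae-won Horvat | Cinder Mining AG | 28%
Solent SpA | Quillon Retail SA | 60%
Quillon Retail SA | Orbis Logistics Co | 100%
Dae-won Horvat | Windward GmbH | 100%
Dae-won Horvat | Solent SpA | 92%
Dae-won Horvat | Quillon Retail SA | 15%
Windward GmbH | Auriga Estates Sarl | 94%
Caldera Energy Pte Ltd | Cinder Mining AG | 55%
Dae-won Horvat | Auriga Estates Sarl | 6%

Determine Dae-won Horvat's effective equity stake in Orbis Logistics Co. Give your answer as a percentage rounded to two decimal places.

Dae-won reaches Orbis along 2 paths.
Via Solent → Quillon: 92% × 60% × 100% = 55.2%.
Via Quillon: 15% × 100% = 15%.
Total: 55.2% + 15% = 70.2%.
Rounded: 70.20%.

70.20%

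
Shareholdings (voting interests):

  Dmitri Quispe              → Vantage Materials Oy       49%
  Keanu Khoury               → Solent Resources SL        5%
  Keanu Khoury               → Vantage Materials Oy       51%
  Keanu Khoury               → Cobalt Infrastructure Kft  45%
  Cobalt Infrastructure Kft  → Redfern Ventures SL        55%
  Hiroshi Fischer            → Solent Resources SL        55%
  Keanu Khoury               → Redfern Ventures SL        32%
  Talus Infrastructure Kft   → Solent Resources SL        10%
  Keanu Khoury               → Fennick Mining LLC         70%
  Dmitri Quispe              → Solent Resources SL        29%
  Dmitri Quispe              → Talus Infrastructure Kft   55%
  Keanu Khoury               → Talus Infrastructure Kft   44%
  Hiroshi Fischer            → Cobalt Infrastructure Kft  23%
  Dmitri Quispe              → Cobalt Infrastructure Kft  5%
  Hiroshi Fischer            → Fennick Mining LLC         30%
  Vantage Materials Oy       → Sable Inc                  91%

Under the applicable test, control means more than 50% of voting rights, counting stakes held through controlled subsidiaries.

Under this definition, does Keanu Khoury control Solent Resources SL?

Keanu holds 51% of Vantage, so Keanu controls Vantage.
Keanu holds 70% of Fennick, so Keanu controls Fennick.
Vantage holds 91% of Sable, so Keanu controls Sable.
In Solent, Keanu's side holds only 5%, not > 50%.
So Keanu does not control Solent.

No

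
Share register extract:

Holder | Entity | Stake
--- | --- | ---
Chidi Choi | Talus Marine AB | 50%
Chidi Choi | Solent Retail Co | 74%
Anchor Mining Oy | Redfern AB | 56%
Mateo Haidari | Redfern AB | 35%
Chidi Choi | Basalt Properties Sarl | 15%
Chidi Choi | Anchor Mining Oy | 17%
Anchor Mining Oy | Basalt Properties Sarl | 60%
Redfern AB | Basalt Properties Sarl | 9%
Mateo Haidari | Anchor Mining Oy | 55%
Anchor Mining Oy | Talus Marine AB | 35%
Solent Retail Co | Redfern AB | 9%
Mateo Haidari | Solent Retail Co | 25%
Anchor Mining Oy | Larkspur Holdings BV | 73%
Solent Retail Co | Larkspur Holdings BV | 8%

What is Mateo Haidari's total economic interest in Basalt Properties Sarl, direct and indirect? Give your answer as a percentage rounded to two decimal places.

Mateo reaches Basalt along 4 paths.
Via Anchor → Redfern: 55% × 56% × 9% = 2.772%.
Via Redfern: 35% × 9% = 3.15%.
Via Solent → Redfern: 25% × 9% × 9% = 0.2025%.
Via Anchor: 55% × 60% = 33%.
Total: 2.772% + 3.15% + 0.2025% + 33% = 39.1245%.
Rounded: 39.12%.

39.12%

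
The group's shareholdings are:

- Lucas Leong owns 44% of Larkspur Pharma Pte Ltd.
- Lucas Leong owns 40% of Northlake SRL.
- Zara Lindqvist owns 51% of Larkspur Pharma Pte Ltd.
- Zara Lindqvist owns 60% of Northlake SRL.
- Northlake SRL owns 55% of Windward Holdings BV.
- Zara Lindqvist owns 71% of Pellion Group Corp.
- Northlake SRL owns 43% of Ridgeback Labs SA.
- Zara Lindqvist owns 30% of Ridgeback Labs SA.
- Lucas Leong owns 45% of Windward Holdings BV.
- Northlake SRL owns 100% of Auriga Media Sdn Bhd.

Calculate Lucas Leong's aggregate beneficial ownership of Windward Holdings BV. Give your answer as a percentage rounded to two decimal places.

67.00%

Lucas reaches Windward along 2 paths.
Via Northlake: 40% × 55% = 22%.
Direct stake: 45% = 45%.
Total: 22% + 45% = 67%.
Rounded: 67.00%.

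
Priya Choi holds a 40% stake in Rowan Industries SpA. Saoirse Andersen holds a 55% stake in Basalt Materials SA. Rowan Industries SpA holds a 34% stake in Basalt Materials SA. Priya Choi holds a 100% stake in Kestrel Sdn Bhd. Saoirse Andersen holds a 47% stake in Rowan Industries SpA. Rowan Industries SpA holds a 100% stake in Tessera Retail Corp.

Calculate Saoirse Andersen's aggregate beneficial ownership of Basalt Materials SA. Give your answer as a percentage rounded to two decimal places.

Saoirse reaches Basalt along 2 paths.
Via Rowan: 47% × 34% = 15.98%.
Direct stake: 55% = 55%.
Total: 15.98% + 55% = 70.98%.

70.98%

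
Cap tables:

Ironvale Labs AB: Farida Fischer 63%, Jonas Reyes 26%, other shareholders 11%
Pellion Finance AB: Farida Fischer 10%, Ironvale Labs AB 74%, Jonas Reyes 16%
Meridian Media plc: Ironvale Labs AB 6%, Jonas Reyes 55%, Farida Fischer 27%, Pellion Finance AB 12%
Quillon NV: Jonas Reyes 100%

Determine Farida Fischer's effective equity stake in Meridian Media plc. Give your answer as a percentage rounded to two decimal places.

37.57%

Farida reaches Meridian along 4 paths.
Via Ironvale: 63% × 6% = 3.78%.
Direct stake: 27% = 27%.
Via Pellion: 10% × 12% = 1.2%.
Via Ironvale → Pellion: 63% × 74% × 12% = 5.5944%.
Total: 3.78% + 27% + 1.2% + 5.5944% = 37.5744%.
Rounded: 37.57%.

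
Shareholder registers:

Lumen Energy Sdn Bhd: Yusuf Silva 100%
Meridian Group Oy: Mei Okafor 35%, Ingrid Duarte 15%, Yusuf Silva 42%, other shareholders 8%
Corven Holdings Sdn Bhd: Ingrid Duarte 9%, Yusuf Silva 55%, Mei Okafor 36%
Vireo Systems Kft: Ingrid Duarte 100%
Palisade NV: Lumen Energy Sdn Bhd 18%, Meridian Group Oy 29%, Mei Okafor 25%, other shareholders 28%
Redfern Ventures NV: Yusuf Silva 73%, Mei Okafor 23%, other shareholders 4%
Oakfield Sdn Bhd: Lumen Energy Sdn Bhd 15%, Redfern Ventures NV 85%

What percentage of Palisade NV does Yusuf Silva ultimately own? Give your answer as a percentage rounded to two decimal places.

30.18%

Yusuf reaches Palisade along 2 paths.
Via Lumen: 100% × 18% = 18%.
Via Meridian: 42% × 29% = 12.18%.
Total: 18% + 12.18% = 30.18%.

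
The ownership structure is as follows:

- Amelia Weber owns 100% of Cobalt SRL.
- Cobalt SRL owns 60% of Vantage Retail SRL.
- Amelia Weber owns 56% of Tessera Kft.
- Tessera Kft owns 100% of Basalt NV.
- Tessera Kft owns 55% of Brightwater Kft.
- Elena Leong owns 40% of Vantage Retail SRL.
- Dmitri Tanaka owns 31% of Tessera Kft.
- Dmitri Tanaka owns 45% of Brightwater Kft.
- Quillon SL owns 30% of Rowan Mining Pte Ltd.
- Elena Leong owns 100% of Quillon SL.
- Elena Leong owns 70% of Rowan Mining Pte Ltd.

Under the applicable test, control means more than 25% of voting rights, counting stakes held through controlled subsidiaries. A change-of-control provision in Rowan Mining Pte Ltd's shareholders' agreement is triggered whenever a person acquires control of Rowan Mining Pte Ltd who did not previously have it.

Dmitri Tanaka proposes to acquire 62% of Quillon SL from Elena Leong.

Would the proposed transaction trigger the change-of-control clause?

The purchase adds only to Dmitri's holdings (Elena's stake shrinks), so Dmitri is the only person who could newly come to control Rowan.
Dmitri holds 31% of Tessera, so Dmitri controls Tessera.
Tessera and Dmitri together hold 55% + 45% = 100% of Brightwater, so Dmitri controls Brightwater.
Tessera holds 100% of Basalt, so Dmitri controls Basalt.
Neither Dmitri nor any entity Dmitri controls holds any voting interest in Rowan.
So before the transaction, Dmitri does not control Rowan.
After the purchase, Dmitri holds 62% of Quillon directly, and Elena's stake falls to 38%.
Dmitri holds 62% of Quillon, so Dmitri controls Quillon.
Quillon holds 30% of Rowan, so Dmitri controls Rowan.
Dmitri did not control Rowan before and does after, so the clause is triggered.

Yes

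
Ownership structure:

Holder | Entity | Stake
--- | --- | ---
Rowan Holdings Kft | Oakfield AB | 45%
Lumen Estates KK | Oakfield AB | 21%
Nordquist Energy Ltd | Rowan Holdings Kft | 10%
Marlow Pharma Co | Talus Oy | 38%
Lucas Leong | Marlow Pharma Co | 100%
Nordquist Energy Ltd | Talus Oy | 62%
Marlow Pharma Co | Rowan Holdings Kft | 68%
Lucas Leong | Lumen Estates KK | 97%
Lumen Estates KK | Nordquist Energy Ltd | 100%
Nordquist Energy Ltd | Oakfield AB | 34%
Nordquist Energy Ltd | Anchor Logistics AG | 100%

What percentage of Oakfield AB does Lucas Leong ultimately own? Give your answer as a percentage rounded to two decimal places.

Lucas reaches Oakfield along 4 paths.
Via Lumen: 97% × 21% = 20.37%.
Via Lumen → Nordquist: 97% × 100% × 34% = 32.98%.
Via Lumen → Nordquist → Rowan: 97% × 100% × 10% × 45% = 4.365%.
Via Marlow → Rowan: 100% × 68% × 45% = 30.6%.
Total: 20.37% + 32.98% + 4.365% + 30.6% = 88.315%.
Rounded: 88.32%.

88.32%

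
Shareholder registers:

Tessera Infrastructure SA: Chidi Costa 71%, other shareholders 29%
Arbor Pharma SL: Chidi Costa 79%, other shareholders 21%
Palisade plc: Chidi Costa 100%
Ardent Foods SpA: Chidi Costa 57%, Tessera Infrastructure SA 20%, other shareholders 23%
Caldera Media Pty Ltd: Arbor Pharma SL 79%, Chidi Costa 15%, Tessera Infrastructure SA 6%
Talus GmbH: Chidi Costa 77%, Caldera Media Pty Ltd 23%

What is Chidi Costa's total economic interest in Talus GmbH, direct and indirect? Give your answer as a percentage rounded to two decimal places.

Chidi reaches Talus along 4 paths.
Direct stake: 77% = 77%.
Via Arbor → Caldera: 79% × 79% × 23% = 14.3543%.
Via Caldera: 15% × 23% = 3.45%.
Via Tessera → Caldera: 71% × 6% × 23% = 0.9798%.
Total: 77% + 14.3543% + 3.45% + 0.9798% = 95.7841%.
Rounded: 95.78%.

95.78%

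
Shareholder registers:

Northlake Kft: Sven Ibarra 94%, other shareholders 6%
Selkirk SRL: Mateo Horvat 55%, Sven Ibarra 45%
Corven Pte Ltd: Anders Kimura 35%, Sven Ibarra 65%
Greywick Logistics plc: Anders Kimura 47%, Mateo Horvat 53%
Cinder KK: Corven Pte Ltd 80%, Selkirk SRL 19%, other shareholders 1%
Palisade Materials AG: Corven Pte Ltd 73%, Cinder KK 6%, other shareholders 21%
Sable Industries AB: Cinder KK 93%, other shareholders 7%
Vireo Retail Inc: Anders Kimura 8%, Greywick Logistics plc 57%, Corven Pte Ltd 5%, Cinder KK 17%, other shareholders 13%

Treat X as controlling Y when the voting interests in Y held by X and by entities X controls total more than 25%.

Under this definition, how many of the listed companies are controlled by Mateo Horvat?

3

Mateo holds 55% of Selkirk, so Mateo controls Selkirk.
Mateo holds 53% of Greywick, so Mateo controls Greywick.
Greywick holds 57% of Vireo, so Mateo controls Vireo.
No other company's threshold is met.
Mateo controls 3 companies.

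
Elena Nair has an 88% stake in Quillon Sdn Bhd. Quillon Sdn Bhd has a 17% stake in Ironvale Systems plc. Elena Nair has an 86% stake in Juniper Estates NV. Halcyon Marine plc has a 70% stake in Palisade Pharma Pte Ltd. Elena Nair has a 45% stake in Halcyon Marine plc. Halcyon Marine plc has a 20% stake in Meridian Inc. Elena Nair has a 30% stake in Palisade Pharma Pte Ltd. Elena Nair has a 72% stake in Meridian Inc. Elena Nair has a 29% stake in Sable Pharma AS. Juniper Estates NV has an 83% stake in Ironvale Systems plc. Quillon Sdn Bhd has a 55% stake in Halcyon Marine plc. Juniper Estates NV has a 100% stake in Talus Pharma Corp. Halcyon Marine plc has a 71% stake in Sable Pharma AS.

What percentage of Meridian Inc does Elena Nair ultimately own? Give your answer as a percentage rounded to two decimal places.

Elena reaches Meridian along 3 paths.
Via Halcyon: 45% × 20% = 9%.
Via Quillon → Halcyon: 88% × 55% × 20% = 9.68%.
Direct stake: 72% = 72%.
Total: 9% + 9.68% + 72% = 90.68%.

90.68%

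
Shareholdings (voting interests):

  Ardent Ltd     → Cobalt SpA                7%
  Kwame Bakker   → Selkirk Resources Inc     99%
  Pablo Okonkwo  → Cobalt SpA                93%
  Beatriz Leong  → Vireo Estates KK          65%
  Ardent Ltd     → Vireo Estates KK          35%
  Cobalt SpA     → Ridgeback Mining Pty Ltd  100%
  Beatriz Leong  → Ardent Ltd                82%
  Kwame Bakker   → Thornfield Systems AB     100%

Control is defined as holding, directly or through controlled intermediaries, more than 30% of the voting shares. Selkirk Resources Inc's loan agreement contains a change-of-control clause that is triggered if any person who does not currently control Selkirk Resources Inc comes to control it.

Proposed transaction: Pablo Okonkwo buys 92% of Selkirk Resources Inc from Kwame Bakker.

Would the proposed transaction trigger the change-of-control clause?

Yes

The purchase adds only to Pablo's holdings (Kwame's stake shrinks), so Pablo is the only person who could newly come to control Selkirk.
Pablo holds 93% of Cobalt, so Pablo controls Cobalt.
Cobalt holds 100% of Ridgeback, so Pablo controls Ridgeback.
Neither Pablo nor any entity Pablo controls holds any voting interest in Selkirk.
So before the transaction, Pablo does not control Selkirk.
After the purchase, Pablo holds 92% of Selkirk directly, and Kwame's stake falls to 7%.
Pablo holds 92% of Selkirk, so Pablo controls Selkirk.
Pablo did not control Selkirk before and does after, so the clause is triggered.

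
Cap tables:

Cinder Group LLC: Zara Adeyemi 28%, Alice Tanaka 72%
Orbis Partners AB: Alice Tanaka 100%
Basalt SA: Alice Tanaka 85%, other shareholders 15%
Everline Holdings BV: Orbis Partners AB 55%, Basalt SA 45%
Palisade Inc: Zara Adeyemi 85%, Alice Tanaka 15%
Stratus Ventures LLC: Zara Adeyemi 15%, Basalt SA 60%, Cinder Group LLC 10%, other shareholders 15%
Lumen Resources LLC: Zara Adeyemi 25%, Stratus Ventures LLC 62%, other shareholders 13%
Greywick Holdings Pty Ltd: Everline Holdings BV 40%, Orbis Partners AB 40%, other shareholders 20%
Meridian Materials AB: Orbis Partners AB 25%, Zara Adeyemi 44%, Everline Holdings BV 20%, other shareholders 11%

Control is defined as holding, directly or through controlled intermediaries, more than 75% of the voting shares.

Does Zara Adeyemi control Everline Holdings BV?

Zara holds 85% of Palisade, so Zara controls Palisade.
Neither Zara nor any entity Zara controls holds any voting interest in Everline.
So Zara does not control Everline.

No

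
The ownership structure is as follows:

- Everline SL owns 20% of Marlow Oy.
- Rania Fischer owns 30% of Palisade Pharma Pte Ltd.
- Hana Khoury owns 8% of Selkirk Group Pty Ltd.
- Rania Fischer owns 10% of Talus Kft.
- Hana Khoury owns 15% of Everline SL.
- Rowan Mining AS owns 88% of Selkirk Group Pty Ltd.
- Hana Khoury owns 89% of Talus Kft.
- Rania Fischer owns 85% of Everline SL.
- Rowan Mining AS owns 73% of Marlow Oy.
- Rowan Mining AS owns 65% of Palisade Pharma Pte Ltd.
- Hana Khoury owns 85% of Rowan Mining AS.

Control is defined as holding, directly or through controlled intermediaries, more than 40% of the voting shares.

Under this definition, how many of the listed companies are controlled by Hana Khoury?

Hana holds 89% of Talus, so Hana controls Talus.
Hana holds 85% of Rowan, so Hana controls Rowan.
Rowan and Hana together hold 88% + 8% = 96% of Selkirk, so Hana controls Selkirk.
Rowan holds 65% of Palisade, so Hana controls Palisade.
Rowan holds 73% of Marlow, so Hana controls Marlow.
No other company's threshold is met.
Hana controls 5 companies.

5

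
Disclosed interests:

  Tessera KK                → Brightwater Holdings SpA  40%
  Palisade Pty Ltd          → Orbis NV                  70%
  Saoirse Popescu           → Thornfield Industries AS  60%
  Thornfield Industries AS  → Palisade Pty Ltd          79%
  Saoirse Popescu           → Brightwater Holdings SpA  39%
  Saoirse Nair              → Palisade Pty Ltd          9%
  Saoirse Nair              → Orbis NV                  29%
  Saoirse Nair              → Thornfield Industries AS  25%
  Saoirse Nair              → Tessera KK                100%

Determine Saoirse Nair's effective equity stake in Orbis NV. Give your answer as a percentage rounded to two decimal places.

49.13%

Saoirse Nair reaches Orbis along 3 paths.
Via Thornfield → Palisade: 25% × 79% × 70% = 13.825%.
Via Palisade: 9% × 70% = 6.3%.
Direct stake: 29% = 29%.
Total: 13.825% + 6.3% + 29% = 49.125%.
Rounded: 49.13%.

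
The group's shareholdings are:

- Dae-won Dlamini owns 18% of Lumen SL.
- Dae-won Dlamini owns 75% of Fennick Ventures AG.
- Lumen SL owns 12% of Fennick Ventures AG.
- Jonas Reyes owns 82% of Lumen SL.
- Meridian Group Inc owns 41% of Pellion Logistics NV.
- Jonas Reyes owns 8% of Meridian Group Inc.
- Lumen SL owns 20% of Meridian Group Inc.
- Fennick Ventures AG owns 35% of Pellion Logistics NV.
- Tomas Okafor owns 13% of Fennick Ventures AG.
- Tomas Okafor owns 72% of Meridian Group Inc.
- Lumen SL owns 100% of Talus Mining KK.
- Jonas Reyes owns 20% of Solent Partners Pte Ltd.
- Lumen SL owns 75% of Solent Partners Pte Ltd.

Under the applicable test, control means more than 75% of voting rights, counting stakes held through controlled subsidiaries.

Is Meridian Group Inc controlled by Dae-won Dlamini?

Dae-won's largest direct stake is 75% in Fennick, which does not meet the threshold, so Dae-won controls no company.
Neither Dae-won nor any entity Dae-won controls holds any voting interest in Meridian.
So Dae-won does not control Meridian.

No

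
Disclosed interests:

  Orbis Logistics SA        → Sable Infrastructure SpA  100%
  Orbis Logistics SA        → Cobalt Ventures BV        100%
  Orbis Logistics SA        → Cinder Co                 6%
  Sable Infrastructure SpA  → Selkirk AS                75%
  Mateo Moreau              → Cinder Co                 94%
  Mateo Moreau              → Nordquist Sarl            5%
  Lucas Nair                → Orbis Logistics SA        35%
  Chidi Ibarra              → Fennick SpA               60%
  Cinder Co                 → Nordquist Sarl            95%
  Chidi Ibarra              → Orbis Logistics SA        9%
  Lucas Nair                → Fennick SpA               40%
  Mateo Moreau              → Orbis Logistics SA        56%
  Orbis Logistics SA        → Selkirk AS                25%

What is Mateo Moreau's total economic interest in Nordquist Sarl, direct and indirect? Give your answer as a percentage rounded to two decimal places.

97.49%

Mateo reaches Nordquist along 3 paths.
Via Orbis → Cinder: 56% × 6% × 95% = 3.192%.
Via Cinder: 94% × 95% = 89.3%.
Direct stake: 5% = 5%.
Total: 3.192% + 89.3% + 5% = 97.492%.
Rounded: 97.49%.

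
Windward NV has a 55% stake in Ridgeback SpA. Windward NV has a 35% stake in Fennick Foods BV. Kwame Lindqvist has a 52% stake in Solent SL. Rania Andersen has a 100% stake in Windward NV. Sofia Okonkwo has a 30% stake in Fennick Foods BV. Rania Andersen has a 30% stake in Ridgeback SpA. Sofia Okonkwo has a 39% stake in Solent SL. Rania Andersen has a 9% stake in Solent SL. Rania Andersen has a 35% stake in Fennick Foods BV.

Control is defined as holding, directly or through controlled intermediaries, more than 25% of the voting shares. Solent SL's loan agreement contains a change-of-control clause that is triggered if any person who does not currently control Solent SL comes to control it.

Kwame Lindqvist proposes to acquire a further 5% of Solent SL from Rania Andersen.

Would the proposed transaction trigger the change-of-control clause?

The purchase adds only to Kwame's holdings (Rania's stake shrinks), so Kwame is the only person who could newly come to control Solent.
Kwame holds 52% of Solent, so Kwame controls Solent.
So Kwame already controls Solent before the transaction.
After the purchase, Kwame's direct stake in Solent rises to 52% + 5% = 57%, and Rania's stake falls to 4%.
Kwame controlled Solent already, so this is not a new person acquiring control; every other person's position is unchanged or reduced.
No new person acquires control, so the clause is not triggered.

No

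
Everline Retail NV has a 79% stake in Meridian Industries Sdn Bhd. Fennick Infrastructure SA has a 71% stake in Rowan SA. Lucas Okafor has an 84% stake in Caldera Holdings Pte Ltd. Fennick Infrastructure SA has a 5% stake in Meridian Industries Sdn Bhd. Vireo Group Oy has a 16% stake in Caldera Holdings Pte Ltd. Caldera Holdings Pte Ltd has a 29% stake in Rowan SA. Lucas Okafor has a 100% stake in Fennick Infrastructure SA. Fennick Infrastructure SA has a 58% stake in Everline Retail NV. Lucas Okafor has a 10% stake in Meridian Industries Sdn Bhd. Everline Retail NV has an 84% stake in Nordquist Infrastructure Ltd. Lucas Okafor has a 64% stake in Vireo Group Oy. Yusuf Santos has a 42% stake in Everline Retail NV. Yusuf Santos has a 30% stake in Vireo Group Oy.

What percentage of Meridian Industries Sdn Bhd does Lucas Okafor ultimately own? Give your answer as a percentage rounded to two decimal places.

60.82%

Lucas reaches Meridian along 3 paths.
Direct stake: 10% = 10%.
Via Fennick → Everline: 100% × 58% × 79% = 45.82%.
Via Fennick: 100% × 5% = 5%.
Total: 10% + 45.82% + 5% = 60.82%.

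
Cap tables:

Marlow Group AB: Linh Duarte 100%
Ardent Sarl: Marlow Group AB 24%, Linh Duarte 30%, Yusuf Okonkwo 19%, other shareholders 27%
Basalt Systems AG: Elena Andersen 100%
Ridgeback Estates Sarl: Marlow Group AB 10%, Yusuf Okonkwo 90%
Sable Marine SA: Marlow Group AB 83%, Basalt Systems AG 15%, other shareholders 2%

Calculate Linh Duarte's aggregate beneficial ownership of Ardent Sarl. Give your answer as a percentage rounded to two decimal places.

Linh reaches Ardent along 2 paths.
Via Marlow: 100% × 24% = 24%.
Direct stake: 30% = 30%.
Total: 24% + 30% = 54%.
Rounded: 54.00%.

54.00%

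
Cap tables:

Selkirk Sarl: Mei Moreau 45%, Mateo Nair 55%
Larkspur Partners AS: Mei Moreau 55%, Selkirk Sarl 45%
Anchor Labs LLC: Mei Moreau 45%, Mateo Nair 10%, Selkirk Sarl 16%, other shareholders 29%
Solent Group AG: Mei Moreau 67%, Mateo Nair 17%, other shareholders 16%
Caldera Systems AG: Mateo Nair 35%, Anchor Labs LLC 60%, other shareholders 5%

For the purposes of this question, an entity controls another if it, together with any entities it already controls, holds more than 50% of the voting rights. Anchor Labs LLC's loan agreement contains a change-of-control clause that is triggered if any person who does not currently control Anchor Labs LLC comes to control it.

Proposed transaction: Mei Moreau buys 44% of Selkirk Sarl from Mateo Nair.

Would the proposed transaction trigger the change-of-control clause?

Yes

The purchase adds only to Mei's holdings (Mateo's stake shrinks), so Mei is the only person who could newly come to control Anchor.
Mei holds 55% of Larkspur, so Mei controls Larkspur.
Mei holds 67% of Solent, so Mei controls Solent.
In Anchor, Mei's side holds only 45%, not > 50%.
So before the transaction, Mei does not control Anchor.
After the purchase, Mei's direct stake in Selkirk rises to 45% + 44% = 89%, and Mateo's stake falls to 11%.
Mei holds 89% of Selkirk, so Mei controls Selkirk.
Mei and Selkirk together hold 45% + 16% = 61% of Anchor, so Mei controls Anchor.
Mei did not control Anchor before and does after, so the clause is triggered.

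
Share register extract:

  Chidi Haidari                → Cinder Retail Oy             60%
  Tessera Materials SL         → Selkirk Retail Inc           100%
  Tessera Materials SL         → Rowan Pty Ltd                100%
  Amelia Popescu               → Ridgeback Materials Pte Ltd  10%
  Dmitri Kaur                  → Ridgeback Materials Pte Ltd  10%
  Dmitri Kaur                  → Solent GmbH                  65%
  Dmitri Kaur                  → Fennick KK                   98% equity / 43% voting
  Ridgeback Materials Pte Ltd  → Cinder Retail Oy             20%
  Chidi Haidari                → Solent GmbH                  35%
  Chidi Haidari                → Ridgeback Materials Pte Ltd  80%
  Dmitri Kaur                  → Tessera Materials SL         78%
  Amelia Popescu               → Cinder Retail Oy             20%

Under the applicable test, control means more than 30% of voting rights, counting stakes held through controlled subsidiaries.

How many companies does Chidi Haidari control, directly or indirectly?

Chidi holds 80% of Ridgeback, so Chidi controls Ridgeback.
Chidi holds 35% of Solent, so Chidi controls Solent.
Chidi and Ridgeback together hold 60% + 20% = 80% of Cinder, so Chidi controls Cinder.
No other company's threshold is met.
Chidi controls 3 companies.

3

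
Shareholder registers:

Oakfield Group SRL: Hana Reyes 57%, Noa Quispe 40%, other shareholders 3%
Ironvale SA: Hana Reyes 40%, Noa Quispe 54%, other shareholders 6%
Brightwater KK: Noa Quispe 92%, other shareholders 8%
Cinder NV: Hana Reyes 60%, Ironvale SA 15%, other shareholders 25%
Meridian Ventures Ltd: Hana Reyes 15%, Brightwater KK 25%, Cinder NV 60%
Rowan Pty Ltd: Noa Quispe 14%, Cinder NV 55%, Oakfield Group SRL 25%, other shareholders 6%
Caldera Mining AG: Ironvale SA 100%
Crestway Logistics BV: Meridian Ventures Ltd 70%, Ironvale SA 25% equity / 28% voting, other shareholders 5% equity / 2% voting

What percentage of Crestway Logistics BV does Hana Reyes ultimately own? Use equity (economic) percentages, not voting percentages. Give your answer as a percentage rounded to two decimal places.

Hana reaches Crestway along 4 paths.
Via Meridian: 15% × 70% = 10.5%.
Via Cinder → Meridian: 60% × 60% × 70% = 25.2%.
Via Ironvale → Cinder → Meridian: 40% × 15% × 60% × 70% = 2.52%.
Via Ironvale: 40% × 25% = 10%.
Total: 10.5% + 25.2% + 2.52% + 10% = 48.22%.

48.22%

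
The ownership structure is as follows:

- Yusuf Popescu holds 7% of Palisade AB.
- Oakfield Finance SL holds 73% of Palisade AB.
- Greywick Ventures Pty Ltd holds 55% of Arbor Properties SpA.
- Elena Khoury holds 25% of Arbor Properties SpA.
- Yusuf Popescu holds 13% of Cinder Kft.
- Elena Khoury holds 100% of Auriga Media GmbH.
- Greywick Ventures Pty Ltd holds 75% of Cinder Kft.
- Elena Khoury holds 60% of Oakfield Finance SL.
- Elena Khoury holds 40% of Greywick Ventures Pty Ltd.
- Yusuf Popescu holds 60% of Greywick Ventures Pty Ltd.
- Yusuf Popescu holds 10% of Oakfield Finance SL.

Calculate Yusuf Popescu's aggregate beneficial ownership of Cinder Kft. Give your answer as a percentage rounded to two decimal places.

Yusuf reaches Cinder along 2 paths.
Via Greywick: 60% × 75% = 45%.
Direct stake: 13% = 13%.
Total: 45% + 13% = 58%.
Rounded: 58.00%.

58.00%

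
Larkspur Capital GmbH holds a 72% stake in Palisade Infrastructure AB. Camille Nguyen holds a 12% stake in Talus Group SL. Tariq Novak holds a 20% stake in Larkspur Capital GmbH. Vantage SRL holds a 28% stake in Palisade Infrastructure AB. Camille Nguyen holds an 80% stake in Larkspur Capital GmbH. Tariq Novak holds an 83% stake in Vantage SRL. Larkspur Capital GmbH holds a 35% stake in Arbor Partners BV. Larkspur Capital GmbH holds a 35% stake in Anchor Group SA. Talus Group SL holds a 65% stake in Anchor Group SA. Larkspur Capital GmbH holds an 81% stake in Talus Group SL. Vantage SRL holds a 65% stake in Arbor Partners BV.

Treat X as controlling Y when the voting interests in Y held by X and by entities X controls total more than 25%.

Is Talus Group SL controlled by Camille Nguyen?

Yes

Camille holds 80% of Larkspur, so Camille controls Larkspur.
Larkspur and Camille together hold 81% + 12% = 93% of Talus, so Camille controls Talus.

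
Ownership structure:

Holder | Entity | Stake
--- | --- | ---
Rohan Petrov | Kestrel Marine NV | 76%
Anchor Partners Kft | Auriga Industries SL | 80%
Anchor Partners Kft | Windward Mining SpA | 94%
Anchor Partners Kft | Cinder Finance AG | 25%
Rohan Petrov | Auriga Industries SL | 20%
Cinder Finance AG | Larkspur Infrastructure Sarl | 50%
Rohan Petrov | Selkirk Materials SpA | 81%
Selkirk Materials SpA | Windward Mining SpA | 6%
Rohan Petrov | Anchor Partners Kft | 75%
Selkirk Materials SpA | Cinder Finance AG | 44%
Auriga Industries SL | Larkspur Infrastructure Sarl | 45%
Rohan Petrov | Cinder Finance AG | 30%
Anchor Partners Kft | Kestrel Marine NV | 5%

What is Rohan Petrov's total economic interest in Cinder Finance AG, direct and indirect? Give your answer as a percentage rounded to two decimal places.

84.39%

Rohan reaches Cinder along 3 paths.
Direct stake: 30% = 30%.
Via Selkirk: 81% × 44% = 35.64%.
Via Anchor: 75% × 25% = 18.75%.
Total: 30% + 35.64% + 18.75% = 84.39%.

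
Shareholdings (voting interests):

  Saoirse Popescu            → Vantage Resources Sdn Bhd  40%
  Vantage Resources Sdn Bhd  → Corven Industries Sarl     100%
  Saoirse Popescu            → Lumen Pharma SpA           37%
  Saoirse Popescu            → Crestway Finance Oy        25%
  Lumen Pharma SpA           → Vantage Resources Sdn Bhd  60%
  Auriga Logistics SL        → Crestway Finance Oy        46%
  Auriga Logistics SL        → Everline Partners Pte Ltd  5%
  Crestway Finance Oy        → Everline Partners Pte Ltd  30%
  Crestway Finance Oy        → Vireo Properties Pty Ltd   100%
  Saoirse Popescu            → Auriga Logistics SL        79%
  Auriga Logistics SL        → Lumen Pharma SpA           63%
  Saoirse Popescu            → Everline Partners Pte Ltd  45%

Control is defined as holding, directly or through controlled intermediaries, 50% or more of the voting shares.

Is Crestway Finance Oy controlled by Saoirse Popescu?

Saoirse holds 79% of Auriga, so Saoirse controls Auriga.
Saoirse and Auriga together hold 25% + 46% = 71% of Crestway, so Saoirse controls Crestway.

Yes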